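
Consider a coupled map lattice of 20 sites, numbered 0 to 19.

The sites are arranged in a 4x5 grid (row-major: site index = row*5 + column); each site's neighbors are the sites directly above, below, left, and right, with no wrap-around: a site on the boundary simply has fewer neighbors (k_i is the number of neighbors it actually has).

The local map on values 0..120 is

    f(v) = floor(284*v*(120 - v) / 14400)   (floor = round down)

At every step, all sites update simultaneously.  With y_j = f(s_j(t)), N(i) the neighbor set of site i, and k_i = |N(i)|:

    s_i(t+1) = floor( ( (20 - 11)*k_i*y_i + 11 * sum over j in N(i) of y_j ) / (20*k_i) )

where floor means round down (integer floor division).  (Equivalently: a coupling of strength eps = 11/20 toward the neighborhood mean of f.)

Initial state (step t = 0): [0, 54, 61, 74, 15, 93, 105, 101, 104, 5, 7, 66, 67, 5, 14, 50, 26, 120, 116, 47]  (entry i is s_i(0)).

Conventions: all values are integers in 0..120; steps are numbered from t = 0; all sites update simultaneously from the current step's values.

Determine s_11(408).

Simulating step by step:
t=0: [0, 54, 61, 74, 15, 93, 105, 101, 104, 5, 7, 66, 67, 5, 14, 50, 26, 120, 116, 47]
t=1: [32, 50, 63, 54, 35, 30, 45, 44, 31, 21, 41, 54, 47, 24, 29, 48, 47, 23, 18, 40]
t=2: [58, 66, 68, 64, 56, 57, 65, 64, 54, 48, 63, 67, 60, 48, 50, 66, 63, 50, 44, 52]
t=3: [70, 69, 69, 69, 69, 70, 70, 70, 69, 68, 70, 70, 70, 68, 68, 70, 69, 68, 67, 67]
t=4: [69, 69, 69, 69, 69, 69, 69, 69, 69, 69, 69, 69, 69, 69, 69, 69, 69, 69, 69, 69]
t=5: [69, 69, 69, 69, 69, 69, 69, 69, 69, 69, 69, 69, 69, 69, 69, 69, 69, 69, 69, 69]

Answer: s_11(408) = 69
Key observation: The state at step 4, [69, 69, 69, 69, 69, 69, 69, 69, 69, 69, 69, 69, 69, 69, 69, 69, 69, 69, 69, 69], reappears at step 5: the system is in a cycle of period 1 from step 4 on.  Therefore the state at step 408 equals the state at step 4 + ((408 - 4) mod 1) = 4, which is [69, 69, 69, 69, 69, 69, 69, 69, 69, 69, 69, 69, 69, 69, 69, 69, 69, 69, 69, 69].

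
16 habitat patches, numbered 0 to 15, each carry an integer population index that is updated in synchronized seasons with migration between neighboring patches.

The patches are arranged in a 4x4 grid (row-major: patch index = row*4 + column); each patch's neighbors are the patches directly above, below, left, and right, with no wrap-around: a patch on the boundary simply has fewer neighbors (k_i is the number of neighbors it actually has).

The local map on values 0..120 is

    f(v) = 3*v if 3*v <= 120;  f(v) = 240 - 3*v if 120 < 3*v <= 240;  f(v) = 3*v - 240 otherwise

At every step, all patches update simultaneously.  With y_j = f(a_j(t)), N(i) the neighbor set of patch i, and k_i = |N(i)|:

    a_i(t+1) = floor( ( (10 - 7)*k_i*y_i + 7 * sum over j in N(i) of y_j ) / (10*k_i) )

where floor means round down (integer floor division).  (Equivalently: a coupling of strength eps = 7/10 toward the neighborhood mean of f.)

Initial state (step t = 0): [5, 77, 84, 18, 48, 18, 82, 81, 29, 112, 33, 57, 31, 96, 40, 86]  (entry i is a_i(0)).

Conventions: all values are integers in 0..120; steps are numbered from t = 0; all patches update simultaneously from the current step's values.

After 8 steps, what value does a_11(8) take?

Simulating step by step:
t=0: [5, 77, 84, 18, 48, 18, 82, 81, 29, 112, 33, 57, 31, 96, 40, 86]
t=1: [41, 21, 19, 21, 65, 52, 31, 31, 92, 79, 80, 48, 75, 86, 74, 71]
t=2: [72, 79, 68, 71, 68, 60, 68, 86, 25, 25, 36, 56, 23, 13, 15, 48]
t=3: [20, 28, 26, 27, 47, 44, 49, 36, 64, 71, 72, 73, 60, 55, 70, 69]
t=4: [82, 82, 83, 89, 80, 85, 83, 77, 57, 52, 37, 44, 61, 49, 39, 27]
t=5: [3, 8, 12, 14, 21, 21, 27, 36, 53, 75, 88, 79, 73, 88, 101, 103]
t=6: [33, 32, 45, 63, 54, 50, 64, 61, 47, 38, 35, 47, 43, 30, 46, 43]
t=7: [90, 97, 77, 72, 90, 85, 76, 63, 100, 101, 95, 93, 99, 103, 102, 103]
t=8: [37, 27, 23, 28, 33, 31, 24, 32, 53, 51, 45, 50, 62, 64, 62, 57]

Answer: a_11(8) = 50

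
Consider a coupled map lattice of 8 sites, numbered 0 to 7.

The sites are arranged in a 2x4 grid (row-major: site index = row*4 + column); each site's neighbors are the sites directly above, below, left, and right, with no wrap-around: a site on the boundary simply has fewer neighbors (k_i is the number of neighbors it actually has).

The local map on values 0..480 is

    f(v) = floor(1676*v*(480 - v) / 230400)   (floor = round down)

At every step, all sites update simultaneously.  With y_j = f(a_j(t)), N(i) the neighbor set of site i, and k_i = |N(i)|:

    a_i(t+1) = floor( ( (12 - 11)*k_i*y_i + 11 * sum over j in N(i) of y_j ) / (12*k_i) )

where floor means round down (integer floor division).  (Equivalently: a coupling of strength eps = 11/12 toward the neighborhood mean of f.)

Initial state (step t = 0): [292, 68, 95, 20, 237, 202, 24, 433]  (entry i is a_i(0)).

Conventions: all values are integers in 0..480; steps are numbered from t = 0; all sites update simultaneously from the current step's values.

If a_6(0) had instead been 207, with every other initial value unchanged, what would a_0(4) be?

Simulating step by step:
t=0: [292, 68, 95, 20, 237, 202, 207, 433]
t=1: [317, 344, 229, 195, 404, 349, 285, 230]
t=2: [289, 372, 385, 416, 342, 323, 390, 405]
t=3: [324, 340, 248, 238, 381, 302, 282, 223]
t=4: [314, 388, 392, 417, 370, 346, 408, 412]

Answer: a_0(4) = 314
Key observation: This trace re-runs the system from the modified initial state.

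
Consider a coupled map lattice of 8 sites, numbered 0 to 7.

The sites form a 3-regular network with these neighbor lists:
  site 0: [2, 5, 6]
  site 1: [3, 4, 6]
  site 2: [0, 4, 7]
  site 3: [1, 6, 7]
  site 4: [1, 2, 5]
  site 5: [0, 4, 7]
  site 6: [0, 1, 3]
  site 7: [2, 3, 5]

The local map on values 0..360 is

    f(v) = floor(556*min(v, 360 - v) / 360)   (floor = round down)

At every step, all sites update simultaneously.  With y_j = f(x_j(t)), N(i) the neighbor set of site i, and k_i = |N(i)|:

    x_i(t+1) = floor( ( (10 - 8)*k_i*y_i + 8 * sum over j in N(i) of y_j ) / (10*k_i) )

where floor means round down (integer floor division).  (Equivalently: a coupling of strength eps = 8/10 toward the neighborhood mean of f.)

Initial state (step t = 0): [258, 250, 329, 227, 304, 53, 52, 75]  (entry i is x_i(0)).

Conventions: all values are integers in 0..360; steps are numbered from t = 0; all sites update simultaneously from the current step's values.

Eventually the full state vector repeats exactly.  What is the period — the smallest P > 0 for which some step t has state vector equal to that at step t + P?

Answer: 12
Key observation: The state at step 44, [268, 268, 268, 268, 268, 268, 268, 268], reappears at step 56 — and no state repeats earlier — so the cycle the system enters has period 12.

Derivation:
t=0: [258, 250, 329, 227, 304, 53, 52, 75]
t=1: [86, 132, 104, 138, 96, 111, 157, 111]
t=2: [179, 201, 152, 206, 172, 154, 194, 179]
t=3: [249, 251, 264, 254, 243, 265, 253, 244]
t=4: [156, 169, 170, 169, 159, 170, 166, 157]
t=5: [256, 255, 246, 254, 258, 246, 254, 257]
t=6: [169, 161, 162, 161, 168, 162, 161, 169]
t=7: [251, 250, 258, 251, 251, 258, 251, 251]
t=8: [162, 168, 165, 168, 162, 165, 168, 162]
t=9: [254, 256, 250, 256, 254, 250, 256, 254]
t=10: [165, 160, 164, 160, 165, 164, 160, 165]
t=11: [251, 248, 253, 248, 251, 253, 248, 251]
t=12: [167, 170, 167, 170, 167, 167, 170, 167]
t=13: [258, 260, 257, 260, 258, 257, 260, 258]
t=14: [157, 154, 157, 154, 157, 157, 154, 157]
t=15: [240, 238, 242, 238, 240, 242, 238, 240]
t=16: [184, 187, 184, 187, 184, 184, 187, 184]
t=17: [269, 268, 271, 268, 269, 271, 268, 269]
t=18: [138, 141, 139, 141, 138, 139, 141, 138]
t=19: [214, 215, 213, 215, 214, 213, 215, 214]
t=20: [225, 223, 225, 223, 225, 225, 223, 225]
t=21: [208, 210, 208, 210, 208, 208, 210, 208]
t=22: [233, 231, 234, 231, 233, 234, 231, 233]
t=23: [195, 198, 195, 198, 195, 195, 198, 195]
t=24: [252, 251, 254, 251, 252, 254, 251, 252]
t=25: [164, 167, 165, 167, 164, 165, 167, 164]
t=26: [254, 255, 253, 255, 254, 253, 255, 254]
t=27: [163, 162, 163, 162, 163, 163, 162, 163]
t=28: [250, 250, 251, 250, 250, 251, 250, 250]
t=29: [168, 169, 168, 169, 168, 168, 169, 168]
t=30: [259, 260, 259, 260, 259, 259, 260, 259]
t=31: [154, 154, 155, 154, 154, 155, 154, 154]
t=32: [238, 237, 237, 237, 238, 237, 237, 238]
t=33: [188, 188, 188, 188, 188, 188, 188, 188]
t=34: [265, 265, 265, 265, 265, 265, 265, 265]
t=35: [146, 146, 146, 146, 146, 146, 146, 146]
t=36: [225, 225, 225, 225, 225, 225, 225, 225]
t=37: [208, 208, 208, 208, 208, 208, 208, 208]
t=38: [234, 234, 234, 234, 234, 234, 234, 234]
t=39: [194, 194, 194, 194, 194, 194, 194, 194]
t=40: [256, 256, 256, 256, 256, 256, 256, 256]
t=41: [160, 160, 160, 160, 160, 160, 160, 160]
t=42: [247, 247, 247, 247, 247, 247, 247, 247]
t=43: [174, 174, 174, 174, 174, 174, 174, 174]
t=44: [268, 268, 268, 268, 268, 268, 268, 268]
t=45: [142, 142, 142, 142, 142, 142, 142, 142]
t=46: [219, 219, 219, 219, 219, 219, 219, 219]
t=47: [217, 217, 217, 217, 217, 217, 217, 217]
t=48: [220, 220, 220, 220, 220, 220, 220, 220]
t=49: [216, 216, 216, 216, 216, 216, 216, 216]
t=50: [222, 222, 222, 222, 222, 222, 222, 222]
t=51: [213, 213, 213, 213, 213, 213, 213, 213]
t=52: [227, 227, 227, 227, 227, 227, 227, 227]
t=53: [205, 205, 205, 205, 205, 205, 205, 205]
t=54: [239, 239, 239, 239, 239, 239, 239, 239]
t=55: [186, 186, 186, 186, 186, 186, 186, 186]
t=56: [268, 268, 268, 268, 268, 268, 268, 268]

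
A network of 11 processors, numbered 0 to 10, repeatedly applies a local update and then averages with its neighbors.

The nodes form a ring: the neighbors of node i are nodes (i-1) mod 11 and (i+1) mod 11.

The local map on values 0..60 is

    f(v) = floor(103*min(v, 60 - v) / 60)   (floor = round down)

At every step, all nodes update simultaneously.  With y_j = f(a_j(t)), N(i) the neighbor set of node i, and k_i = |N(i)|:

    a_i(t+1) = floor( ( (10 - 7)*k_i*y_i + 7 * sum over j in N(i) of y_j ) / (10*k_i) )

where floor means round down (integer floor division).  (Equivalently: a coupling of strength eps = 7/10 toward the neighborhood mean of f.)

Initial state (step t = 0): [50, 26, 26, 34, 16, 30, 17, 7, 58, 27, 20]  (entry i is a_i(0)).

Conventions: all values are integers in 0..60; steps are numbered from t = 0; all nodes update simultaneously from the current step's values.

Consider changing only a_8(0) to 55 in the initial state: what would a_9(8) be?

Simulating step by step:
t=0: [50, 26, 26, 34, 16, 30, 17, 7, 55, 27, 20]
t=1: [32, 34, 44, 38, 41, 34, 30, 16, 22, 28, 32]
t=2: [46, 39, 36, 31, 37, 42, 40, 38, 37, 44, 48]
t=3: [26, 33, 42, 42, 39, 34, 33, 36, 34, 28, 23]
t=4: [42, 39, 35, 32, 36, 41, 43, 43, 44, 43, 43]
t=5: [31, 36, 42, 43, 40, 34, 30, 28, 28, 28, 29]
t=6: [46, 39, 33, 31, 35, 42, 47, 49, 48, 48, 48]
t=7: [26, 35, 43, 45, 40, 31, 23, 20, 19, 20, 21]
t=8: [40, 38, 32, 29, 36, 40, 40, 35, 33, 34, 38]

Answer: a_9(8) = 34
Key observation: This trace re-runs the system from the modified initial state.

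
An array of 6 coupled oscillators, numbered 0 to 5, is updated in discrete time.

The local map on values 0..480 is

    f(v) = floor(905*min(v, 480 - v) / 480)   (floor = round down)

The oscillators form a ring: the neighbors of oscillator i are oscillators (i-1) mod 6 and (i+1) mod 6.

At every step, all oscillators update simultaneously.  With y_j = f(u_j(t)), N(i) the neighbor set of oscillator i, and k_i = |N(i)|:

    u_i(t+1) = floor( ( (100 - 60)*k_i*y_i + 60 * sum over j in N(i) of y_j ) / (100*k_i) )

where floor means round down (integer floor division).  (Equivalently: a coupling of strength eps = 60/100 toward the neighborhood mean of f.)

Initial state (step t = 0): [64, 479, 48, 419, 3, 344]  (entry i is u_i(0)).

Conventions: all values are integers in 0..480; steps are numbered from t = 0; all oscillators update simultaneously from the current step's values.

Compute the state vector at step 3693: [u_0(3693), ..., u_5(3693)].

Simulating step by step:
t=0: [64, 479, 48, 419, 3, 344]
t=1: [125, 63, 70, 74, 113, 139]
t=2: [208, 157, 129, 158, 205, 239]
t=3: [380, 308, 275, 307, 378, 413]
t=4: [210, 301, 349, 303, 212, 164]
t=5: [351, 327, 299, 326, 352, 361]
t=6: [250, 290, 309, 290, 250, 234]
t=7: [412, 369, 343, 369, 412, 436]
t=8: [138, 199, 228, 199, 138, 109]
t=9: [278, 356, 396, 356, 278, 238]
t=10: [356, 254, 203, 254, 356, 407]
t=11: [262, 354, 408, 354, 262, 194]
t=12: [345, 258, 196, 258, 345, 392]
t=13: [276, 354, 398, 354, 276, 218]
t=14: [348, 256, 203, 256, 348, 394]
t=15: [274, 357, 406, 357, 274, 213]
t=16: [344, 250, 194, 250, 344, 393]
t=17: [281, 359, 405, 359, 281, 219]
t=18: [342, 246, 193, 246, 342, 389]
t=19: [287, 363, 409, 363, 287, 224]
t=20: [337, 236, 185, 236, 337, 386]
t=21: [293, 362, 405, 362, 293, 232]
t=22: [338, 236, 189, 236, 338, 386]
t=23: [293, 364, 408, 364, 293, 231]
t=24: [336, 233, 184, 233, 336, 385]
t=25: [293, 360, 401, 360, 293, 234]
t=26: [340, 240, 194, 240, 340, 387]
t=27: [293, 369, 417, 369, 293, 227]
t=28: [331, 224, 172, 224, 331, 382]
t=29: [293, 350, 382, 350, 293, 241]
t=30: [349, 258, 220, 258, 349, 391]
t=31: [273, 365, 416, 365, 273, 214]
t=32: [341, 239, 177, 239, 341, 395]
t=33: [287, 358, 403, 358, 287, 221]
t=34: [339, 244, 196, 244, 339, 384]
t=35: [293, 367, 414, 367, 293, 231]
t=36: [335, 228, 177, 228, 335, 385]
t=37: [291, 353, 390, 353, 291, 235]
t=38: [347, 253, 211, 253, 347, 390]
t=39: [278, 364, 415, 364, 278, 217]
t=40: [340, 237, 179, 237, 340, 391]
t=41: [289, 358, 402, 358, 289, 224]
t=42: [339, 244, 196, 244, 339, 384]

Answer: [291, 353, 390, 353, 291, 235]
Key observation: The state at step 34, [339, 244, 196, 244, 339, 384], reappears at step 42: the system is in a cycle of period 8 from step 34 on.  Therefore the state at step 3693 equals the state at step 34 + ((3693 - 34) mod 8) = 37, which is [291, 353, 390, 353, 291, 235].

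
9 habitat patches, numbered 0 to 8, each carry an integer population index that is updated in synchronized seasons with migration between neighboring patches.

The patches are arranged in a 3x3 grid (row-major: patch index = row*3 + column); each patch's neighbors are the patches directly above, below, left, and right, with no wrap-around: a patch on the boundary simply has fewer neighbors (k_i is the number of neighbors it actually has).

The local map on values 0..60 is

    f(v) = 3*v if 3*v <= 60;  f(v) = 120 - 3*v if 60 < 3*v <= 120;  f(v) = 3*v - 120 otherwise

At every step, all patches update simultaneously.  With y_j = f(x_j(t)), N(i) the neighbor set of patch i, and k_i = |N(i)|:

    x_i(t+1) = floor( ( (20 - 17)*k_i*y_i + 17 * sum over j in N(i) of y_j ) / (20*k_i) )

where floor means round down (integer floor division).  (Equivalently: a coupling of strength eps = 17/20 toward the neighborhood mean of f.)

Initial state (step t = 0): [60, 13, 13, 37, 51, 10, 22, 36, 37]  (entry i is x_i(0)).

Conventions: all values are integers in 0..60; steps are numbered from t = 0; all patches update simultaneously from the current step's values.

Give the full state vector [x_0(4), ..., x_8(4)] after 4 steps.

Answer: [16, 45, 25, 49, 27, 46, 29, 49, 35]

Derivation:
t=0: [60, 13, 13, 37, 51, 10, 22, 36, 37]
t=1: [29, 43, 35, 43, 24, 27, 17, 29, 19]
t=2: [12, 28, 22, 38, 26, 39, 25, 49, 39]
t=3: [23, 42, 24, 35, 21, 28, 20, 29, 13]
t=4: [16, 45, 25, 49, 27, 46, 29, 49, 35]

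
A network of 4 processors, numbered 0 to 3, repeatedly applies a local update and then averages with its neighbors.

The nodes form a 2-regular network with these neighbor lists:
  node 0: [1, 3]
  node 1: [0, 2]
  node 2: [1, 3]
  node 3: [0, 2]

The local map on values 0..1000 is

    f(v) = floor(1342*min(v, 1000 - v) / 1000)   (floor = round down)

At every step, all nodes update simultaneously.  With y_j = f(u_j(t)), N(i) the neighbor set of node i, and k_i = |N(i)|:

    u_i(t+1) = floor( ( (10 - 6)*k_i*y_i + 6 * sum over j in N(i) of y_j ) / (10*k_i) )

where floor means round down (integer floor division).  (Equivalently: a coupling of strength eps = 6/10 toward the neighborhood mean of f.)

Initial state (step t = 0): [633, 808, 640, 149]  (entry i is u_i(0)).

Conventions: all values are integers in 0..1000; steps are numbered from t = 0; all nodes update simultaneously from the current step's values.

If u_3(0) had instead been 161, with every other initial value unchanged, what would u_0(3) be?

Simulating step by step:
t=0: [633, 808, 640, 161]
t=1: [338, 395, 335, 378]
t=2: [492, 482, 490, 473]
t=3: [648, 653, 646, 648]

Answer: u_0(3) = 648
Key observation: This trace re-runs the system from the modified initial state.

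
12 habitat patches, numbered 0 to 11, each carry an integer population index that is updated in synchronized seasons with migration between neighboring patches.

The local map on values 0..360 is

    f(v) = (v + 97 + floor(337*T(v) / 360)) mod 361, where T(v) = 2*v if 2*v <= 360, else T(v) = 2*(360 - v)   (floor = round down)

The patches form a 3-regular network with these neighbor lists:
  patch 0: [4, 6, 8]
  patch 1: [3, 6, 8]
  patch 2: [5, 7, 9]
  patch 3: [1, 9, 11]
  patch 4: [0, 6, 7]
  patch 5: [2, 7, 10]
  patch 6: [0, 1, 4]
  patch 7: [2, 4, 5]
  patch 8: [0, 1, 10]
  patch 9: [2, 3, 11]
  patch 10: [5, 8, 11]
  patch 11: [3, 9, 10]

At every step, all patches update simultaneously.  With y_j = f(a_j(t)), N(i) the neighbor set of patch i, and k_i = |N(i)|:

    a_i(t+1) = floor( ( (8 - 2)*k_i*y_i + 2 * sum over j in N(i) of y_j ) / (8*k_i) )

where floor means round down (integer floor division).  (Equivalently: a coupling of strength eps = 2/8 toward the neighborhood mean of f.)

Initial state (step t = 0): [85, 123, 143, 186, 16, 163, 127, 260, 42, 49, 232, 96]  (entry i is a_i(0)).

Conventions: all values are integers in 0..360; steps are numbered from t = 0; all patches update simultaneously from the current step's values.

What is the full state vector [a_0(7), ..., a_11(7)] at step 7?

Simulating step by step:
t=0: [85, 123, 143, 186, 16, 163, 127, 260, 42, 49, 232, 96]
t=1: [294, 113, 161, 213, 158, 197, 122, 178, 215, 211, 191, 65]
t=2: [156, 89, 207, 215, 182, 235, 98, 237, 204, 227, 244, 269]
t=3: [179, 303, 223, 228, 221, 206, 78, 209, 235, 211, 198, 183]
t=4: [249, 170, 218, 209, 229, 229, 291, 225, 206, 225, 234, 243]
t=5: [193, 219, 217, 223, 204, 210, 169, 213, 224, 213, 206, 202]
t=6: [236, 217, 221, 217, 231, 225, 223, 224, 217, 223, 228, 230]
t=7: [206, 219, 216, 218, 208, 213, 213, 213, 217, 215, 211, 210]

Answer: [206, 219, 216, 218, 208, 213, 213, 213, 217, 215, 211, 210]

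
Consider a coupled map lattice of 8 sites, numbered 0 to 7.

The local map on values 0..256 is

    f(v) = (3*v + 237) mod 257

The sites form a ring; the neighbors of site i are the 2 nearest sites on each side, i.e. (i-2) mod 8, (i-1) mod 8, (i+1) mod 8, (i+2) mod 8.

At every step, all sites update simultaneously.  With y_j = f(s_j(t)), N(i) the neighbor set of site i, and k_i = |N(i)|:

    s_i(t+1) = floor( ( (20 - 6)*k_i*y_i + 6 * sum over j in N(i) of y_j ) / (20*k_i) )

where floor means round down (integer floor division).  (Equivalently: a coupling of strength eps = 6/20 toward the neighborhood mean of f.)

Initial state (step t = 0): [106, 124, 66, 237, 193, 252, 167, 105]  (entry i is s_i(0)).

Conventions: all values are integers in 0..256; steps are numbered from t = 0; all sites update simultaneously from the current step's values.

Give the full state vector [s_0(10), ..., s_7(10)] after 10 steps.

Simulating step by step:
t=0: [106, 124, 66, 237, 193, 252, 167, 105]
t=1: [68, 99, 151, 164, 91, 191, 182, 70]
t=2: [158, 71, 173, 187, 210, 77, 58, 152]
t=3: [195, 183, 207, 74, 114, 181, 159, 181]
t=4: [59, 36, 85, 154, 82, 42, 150, 26]
t=5: [151, 109, 213, 178, 210, 122, 162, 79]
t=6: [166, 72, 97, 25, 97, 101, 189, 191]
t=7: [175, 161, 46, 57, 19, 28, 45, 63]
t=8: [219, 195, 130, 137, 59, 80, 119, 165]
t=9: [120, 79, 113, 134, 150, 198, 109, 188]
t=10: [85, 174, 88, 125, 143, 70, 60, 51]

Answer: [85, 174, 88, 125, 143, 70, 60, 51]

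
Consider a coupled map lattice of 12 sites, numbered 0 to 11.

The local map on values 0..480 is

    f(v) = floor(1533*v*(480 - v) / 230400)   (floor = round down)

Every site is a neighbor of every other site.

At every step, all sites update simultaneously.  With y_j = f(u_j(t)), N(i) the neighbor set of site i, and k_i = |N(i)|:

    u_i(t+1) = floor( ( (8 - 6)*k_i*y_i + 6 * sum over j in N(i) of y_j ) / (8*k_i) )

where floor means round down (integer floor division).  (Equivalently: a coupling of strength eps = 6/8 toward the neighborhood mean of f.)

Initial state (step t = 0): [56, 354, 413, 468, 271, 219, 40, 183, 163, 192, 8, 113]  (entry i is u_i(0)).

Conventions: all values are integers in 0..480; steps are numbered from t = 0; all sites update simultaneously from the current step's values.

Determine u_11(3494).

Answer: u_11(3494) = 382
Key observation: The state at step 6, [382, 382, 382, 382, 382, 382, 382, 382, 382, 382, 382, 382], reappears at step 8: the system is in a cycle of period 2 from step 6 on.  Therefore the state at step 3494 equals the state at step 6 + ((3494 - 6) mod 2) = 6, which is [382, 382, 382, 382, 382, 382, 382, 382, 382, 382, 382, 382].

Derivation:
t=0: [56, 354, 413, 468, 271, 219, 40, 183, 163, 192, 8, 113]
t=1: [227, 252, 232, 205, 267, 268, 220, 264, 261, 265, 203, 248]
t=2: [379, 379, 379, 378, 379, 379, 379, 379, 379, 379, 378, 379]
t=3: [254, 254, 254, 254, 254, 254, 254, 254, 254, 254, 254, 254]
t=4: [381, 381, 381, 381, 381, 381, 381, 381, 381, 381, 381, 381]
t=5: [250, 250, 250, 250, 250, 250, 250, 250, 250, 250, 250, 250]
t=6: [382, 382, 382, 382, 382, 382, 382, 382, 382, 382, 382, 382]
t=7: [249, 249, 249, 249, 249, 249, 249, 249, 249, 249, 249, 249]
t=8: [382, 382, 382, 382, 382, 382, 382, 382, 382, 382, 382, 382]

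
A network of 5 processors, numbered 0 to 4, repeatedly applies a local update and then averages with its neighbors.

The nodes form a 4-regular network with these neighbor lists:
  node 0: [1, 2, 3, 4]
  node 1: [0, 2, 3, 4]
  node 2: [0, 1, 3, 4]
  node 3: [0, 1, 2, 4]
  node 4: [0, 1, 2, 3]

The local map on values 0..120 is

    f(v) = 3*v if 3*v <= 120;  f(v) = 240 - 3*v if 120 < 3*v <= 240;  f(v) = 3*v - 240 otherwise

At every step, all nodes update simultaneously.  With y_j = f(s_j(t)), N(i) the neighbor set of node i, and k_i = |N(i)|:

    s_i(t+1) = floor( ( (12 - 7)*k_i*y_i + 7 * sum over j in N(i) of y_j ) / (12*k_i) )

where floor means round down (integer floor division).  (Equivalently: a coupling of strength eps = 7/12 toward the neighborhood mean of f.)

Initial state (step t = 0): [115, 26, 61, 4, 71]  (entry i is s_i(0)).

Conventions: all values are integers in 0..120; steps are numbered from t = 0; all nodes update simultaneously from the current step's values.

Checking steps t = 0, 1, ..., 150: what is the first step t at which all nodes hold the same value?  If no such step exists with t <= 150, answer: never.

Simulating step by step:
t=0: [115, 26, 61, 4, 71]  (not all equal)
t=1: [69, 61, 56, 43, 48]  (not all equal)
t=2: [62, 69, 73, 83, 79]  (not all equal)
t=3: [32, 26, 23, 19, 18]  (not all equal)
t=4: [77, 72, 70, 67, 66]  (not all equal)
t=5: [23, 27, 29, 31, 32]  (not all equal)
t=6: [80, 84, 85, 87, 88]  (not all equal)
t=7: [10, 13, 14, 16, 17]  (not all equal)
t=8: [38, 41, 42, 43, 44]  (not all equal)
t=9: [113, 113, 113, 112, 111]  (not all equal)
t=10: [97, 97, 97, 96, 96]  (not all equal)
t=11: [50, 50, 50, 49, 49]  (not all equal)
t=12: [90, 90, 90, 91, 91]  (not all equal)
t=13: [30, 30, 30, 31, 31]  (not all equal)
t=14: [90, 90, 90, 91, 91]  (not all equal)

Answer: never
Key observation: The state at step 12 reappears at step 14 — the system is in a cycle of period 2 from step 12 on.  No step 0..14 is synchronized, and the cycle repeats forever, so no step up to 150 (or ever) has all nodes equal.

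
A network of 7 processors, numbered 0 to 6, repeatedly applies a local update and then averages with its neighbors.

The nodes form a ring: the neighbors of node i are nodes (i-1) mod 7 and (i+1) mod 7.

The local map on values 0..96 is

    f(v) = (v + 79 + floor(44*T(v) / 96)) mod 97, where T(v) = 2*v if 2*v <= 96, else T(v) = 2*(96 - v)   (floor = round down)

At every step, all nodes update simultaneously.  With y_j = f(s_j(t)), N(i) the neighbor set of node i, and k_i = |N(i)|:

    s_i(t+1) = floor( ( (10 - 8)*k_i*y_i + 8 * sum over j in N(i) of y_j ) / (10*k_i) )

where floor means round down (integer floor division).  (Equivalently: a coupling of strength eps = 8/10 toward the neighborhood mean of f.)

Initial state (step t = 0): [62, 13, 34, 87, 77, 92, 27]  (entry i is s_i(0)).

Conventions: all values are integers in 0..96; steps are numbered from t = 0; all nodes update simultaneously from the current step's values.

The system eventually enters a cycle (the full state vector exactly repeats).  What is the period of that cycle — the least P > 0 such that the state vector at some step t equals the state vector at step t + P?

Simulating step by step:
t=0: [62, 13, 34, 87, 77, 92, 27]
t=1: [30, 50, 42, 64, 76, 59, 67]
t=2: [67, 55, 72, 70, 74, 75, 60]
t=3: [74, 75, 74, 75, 75, 75, 75]
t=4: [76, 76, 76, 76, 76, 76, 76]
t=5: [76, 76, 76, 76, 76, 76, 76]

Answer: 1
Key observation: The state at step 4, [76, 76, 76, 76, 76, 76, 76], reappears at step 5 — and no state repeats earlier — so the cycle the system enters has period 1.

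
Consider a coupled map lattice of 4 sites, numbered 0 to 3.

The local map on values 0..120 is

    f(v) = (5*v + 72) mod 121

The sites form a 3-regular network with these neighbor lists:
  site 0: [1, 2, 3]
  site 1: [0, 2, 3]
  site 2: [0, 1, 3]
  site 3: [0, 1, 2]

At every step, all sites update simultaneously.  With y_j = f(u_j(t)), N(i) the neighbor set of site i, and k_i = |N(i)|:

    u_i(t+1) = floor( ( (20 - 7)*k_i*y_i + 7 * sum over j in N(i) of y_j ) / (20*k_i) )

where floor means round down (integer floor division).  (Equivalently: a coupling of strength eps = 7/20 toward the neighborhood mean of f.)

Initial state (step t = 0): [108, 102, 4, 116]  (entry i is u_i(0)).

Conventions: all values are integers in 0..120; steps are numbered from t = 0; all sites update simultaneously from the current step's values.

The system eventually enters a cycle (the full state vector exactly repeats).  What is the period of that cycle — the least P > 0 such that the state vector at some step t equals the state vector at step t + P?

Simulating step by step:
t=0: [108, 102, 4, 116]
t=1: [32, 80, 77, 53]
t=2: [106, 105, 97, 98]
t=3: [107, 104, 83, 86]
t=4: [16, 72, 16, 24]
t=5: [40, 60, 40, 61]
t=6: [25, 14, 25, 17]
t=7: [64, 35, 64, 43]
t=8: [28, 15, 28, 36]
t=9: [73, 39, 73, 30]
t=10: [71, 45, 71, 85]
t=11: [57, 52, 57, 29]
t=12: [109, 96, 109, 99]
t=13: [26, 56, 26, 64]
t=14: [78, 93, 78, 50]
t=15: [91, 66, 91, 81]
t=16: [50, 48, 50, 88]
t=17: [72, 67, 72, 45]
t=18: [64, 51, 64, 56]
t=19: [44, 74, 44, 88]
t=20: [50, 66, 50, 39]
t=21: [68, 46, 68, 39]
t=22: [47, 53, 47, 34]
t=23: [60, 76, 60, 26]
t=24: [26, 69, 26, 65]
t=25: [72, 57, 72, 47]
t=26: [73, 98, 73, 71]
t=27: [73, 75, 73, 67]
t=28: [71, 77, 71, 55]
t=29: [72, 88, 72, 94]
t=30: [62, 41, 62, 57]
t=31: [32, 40, 32, 83]
t=32: [88, 45, 88, 31]
t=33: [40, 54, 40, 81]
t=34: [47, 85, 47, 92]
t=35: [56, 29, 56, 47]
t=36: [103, 95, 103, 79]
t=37: [98, 77, 98, 98]
t=38: [79, 88, 79, 79]
t=39: [95, 54, 95, 95]
t=40: [67, 87, 67, 67]
t=41: [41, 30, 41, 41]
t=42: [42, 77, 42, 42]
t=43: [46, 75, 46, 46]
t=44: [62, 75, 62, 62]
t=45: [26, 61, 26, 26]
t=46: [73, 37, 73, 73]
t=47: [67, 35, 67, 67]
t=48: [39, 18, 39, 39]
t=49: [26, 35, 26, 26]
t=50: [72, 31, 72, 72]
t=51: [73, 93, 73, 73]
t=52: [71, 60, 71, 71]
t=53: [57, 28, 57, 57]
t=54: [112, 99, 112, 112]
t=55: [33, 63, 33, 33]
t=56: [105, 56, 105, 105]
t=57: [112, 111, 112, 112]
t=58: [26, 23, 26, 26]
t=59: [79, 71, 79, 79]
t=60: [99, 78, 99, 99]
t=61: [84, 93, 84, 84]
t=62: [13, 37, 13, 13]
t=63: [15, 15, 15, 15]
t=64: [26, 26, 26, 26]
t=65: [81, 81, 81, 81]
t=66: [114, 114, 114, 114]
t=67: [37, 37, 37, 37]
t=68: [15, 15, 15, 15]

Answer: 5
Key observation: The state at step 63, [15, 15, 15, 15], reappears at step 68 — and no state repeats earlier — so the cycle the system enters has period 5.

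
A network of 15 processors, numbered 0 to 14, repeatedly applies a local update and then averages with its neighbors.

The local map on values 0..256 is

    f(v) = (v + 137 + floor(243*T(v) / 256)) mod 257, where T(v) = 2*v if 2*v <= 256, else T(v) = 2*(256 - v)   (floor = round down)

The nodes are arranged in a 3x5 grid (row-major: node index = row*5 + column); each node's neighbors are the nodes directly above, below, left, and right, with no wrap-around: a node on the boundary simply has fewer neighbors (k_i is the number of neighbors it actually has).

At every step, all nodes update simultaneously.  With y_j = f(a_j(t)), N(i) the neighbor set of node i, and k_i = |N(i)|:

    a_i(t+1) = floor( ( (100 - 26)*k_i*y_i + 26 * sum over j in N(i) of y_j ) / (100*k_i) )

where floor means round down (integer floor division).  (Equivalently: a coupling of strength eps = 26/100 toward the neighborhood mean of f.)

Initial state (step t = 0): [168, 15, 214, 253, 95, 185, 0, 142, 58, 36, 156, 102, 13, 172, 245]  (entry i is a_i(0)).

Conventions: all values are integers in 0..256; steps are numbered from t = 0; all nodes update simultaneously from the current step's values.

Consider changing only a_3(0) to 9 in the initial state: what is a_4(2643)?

Simulating step by step:
t=0: [168, 15, 214, 9, 95, 185, 0, 142, 58, 36, 156, 102, 13, 172, 245]
t=1: [208, 178, 178, 153, 167, 197, 152, 210, 90, 208, 215, 175, 182, 187, 166]
t=2: [183, 205, 205, 217, 212, 190, 220, 181, 154, 181, 178, 206, 199, 194, 208]
t=3: [197, 181, 182, 177, 178, 194, 173, 199, 217, 200, 201, 181, 188, 192, 183]
t=4: [191, 202, 201, 202, 203, 191, 206, 189, 176, 187, 188, 201, 196, 192, 198]
t=5: [192, 184, 185, 185, 184, 193, 182, 194, 203, 195, 195, 185, 189, 193, 189]
t=6: [193, 199, 198, 197, 198, 192, 200, 192, 185, 190, 191, 198, 195, 191, 194]
t=7: [191, 187, 188, 189, 189, 192, 187, 192, 197, 194, 193, 188, 190, 193, 191]
t=8: [194, 196, 196, 195, 195, 193, 196, 193, 190, 191, 192, 196, 194, 192, 193]
t=9: [190, 189, 189, 190, 190, 191, 189, 191, 194, 193, 192, 189, 191, 192, 192]
t=10: [195, 195, 195, 194, 194, 194, 195, 194, 191, 192, 193, 195, 194, 192, 192]
t=11: [190, 190, 190, 191, 191, 190, 190, 191, 193, 192, 191, 190, 191, 192, 193]
t=12: [195, 195, 194, 193, 193, 194, 194, 194, 192, 192, 194, 194, 194, 192, 192]
t=13: [190, 190, 191, 192, 192, 190, 190, 191, 192, 192, 191, 191, 191, 192, 193]
t=14: [195, 194, 194, 193, 193, 194, 194, 194, 193, 192, 194, 194, 193, 193, 192]
t=15: [190, 190, 191, 191, 192, 190, 191, 191, 192, 192, 191, 191, 191, 192, 192]
t=16: [195, 194, 194, 193, 193, 194, 194, 193, 193, 193, 194, 194, 193, 193, 193]
t=17: [190, 190, 191, 191, 192, 190, 191, 191, 192, 192, 191, 191, 191, 192, 192]

Answer: a_4(2643) = 192
Key observation: The state at step 15, [190, 190, 191, 191, 192, 190, 191, 191, 192, 192, 191, 191, 191, 192, 192], reappears at step 17: the system is in a cycle of period 2 from step 15 on.  Therefore the state at step 2643 equals the state at step 15 + ((2643 - 15) mod 2) = 15, which is [190, 190, 191, 191, 192, 190, 191, 191, 192, 192, 191, 191, 191, 192, 192].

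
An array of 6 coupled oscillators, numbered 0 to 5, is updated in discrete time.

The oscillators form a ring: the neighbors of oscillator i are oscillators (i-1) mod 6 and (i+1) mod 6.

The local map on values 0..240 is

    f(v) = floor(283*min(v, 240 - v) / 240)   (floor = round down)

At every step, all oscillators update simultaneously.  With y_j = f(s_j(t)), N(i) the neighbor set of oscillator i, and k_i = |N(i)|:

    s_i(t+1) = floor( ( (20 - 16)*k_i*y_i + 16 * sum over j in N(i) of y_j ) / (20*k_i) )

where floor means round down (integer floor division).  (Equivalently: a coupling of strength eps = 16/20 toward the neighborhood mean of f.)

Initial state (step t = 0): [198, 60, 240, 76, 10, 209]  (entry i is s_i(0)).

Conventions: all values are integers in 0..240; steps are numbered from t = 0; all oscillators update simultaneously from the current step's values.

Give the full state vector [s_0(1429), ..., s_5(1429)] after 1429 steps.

Answer: [137, 137, 137, 137, 137, 137]
Key observation: The state at step 11, [140, 140, 140, 140, 140, 140], reappears at step 15: the system is in a cycle of period 4 from step 11 on.  Therefore the state at step 1429 equals the state at step 11 + ((1429 - 11) mod 4) = 13, which is [137, 137, 137, 137, 137, 137].

Derivation:
t=0: [198, 60, 240, 76, 10, 209]
t=1: [52, 33, 63, 22, 52, 31]
t=2: [41, 61, 40, 59, 36, 56]
t=3: [64, 52, 65, 49, 62, 49]
t=4: [62, 72, 62, 71, 60, 70]
t=5: [81, 75, 81, 73, 80, 73]
t=6: [88, 93, 88, 92, 87, 92]
t=7: [107, 104, 107, 103, 106, 103]
t=8: [122, 125, 122, 124, 121, 124]
t=9: [136, 138, 136, 138, 136, 138]
t=10: [120, 121, 120, 121, 120, 121]
t=11: [140, 140, 140, 140, 140, 140]
t=12: [117, 117, 117, 117, 117, 117]
t=13: [137, 137, 137, 137, 137, 137]
t=14: [121, 121, 121, 121, 121, 121]
t=15: [140, 140, 140, 140, 140, 140]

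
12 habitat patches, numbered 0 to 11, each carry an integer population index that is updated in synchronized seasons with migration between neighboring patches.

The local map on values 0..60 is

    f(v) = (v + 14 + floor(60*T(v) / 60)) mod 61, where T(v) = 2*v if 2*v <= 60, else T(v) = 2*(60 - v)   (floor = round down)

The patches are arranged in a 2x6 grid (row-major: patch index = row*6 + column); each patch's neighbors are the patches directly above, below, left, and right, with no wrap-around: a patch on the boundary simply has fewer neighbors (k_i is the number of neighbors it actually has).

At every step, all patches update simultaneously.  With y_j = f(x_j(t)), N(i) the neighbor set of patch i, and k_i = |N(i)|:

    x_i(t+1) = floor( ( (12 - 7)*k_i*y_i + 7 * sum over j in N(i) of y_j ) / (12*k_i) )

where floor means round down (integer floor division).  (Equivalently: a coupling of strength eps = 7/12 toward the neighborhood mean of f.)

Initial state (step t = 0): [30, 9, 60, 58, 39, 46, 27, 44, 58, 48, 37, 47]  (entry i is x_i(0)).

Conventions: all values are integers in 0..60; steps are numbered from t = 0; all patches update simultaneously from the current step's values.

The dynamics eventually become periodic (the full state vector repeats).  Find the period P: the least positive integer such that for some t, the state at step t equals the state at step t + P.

Simulating step by step:
t=0: [30, 9, 60, 58, 39, 46, 27, 44, 58, 48, 37, 47]
t=1: [39, 33, 19, 20, 29, 28, 35, 29, 19, 23, 31, 29]
t=2: [36, 33, 16, 19, 34, 38, 37, 33, 18, 21, 37, 39]
t=3: [37, 31, 11, 15, 32, 35, 37, 32, 14, 16, 32, 34]
t=4: [37, 41, 50, 41, 43, 39, 37, 43, 40, 30, 32, 39]
t=5: [34, 30, 28, 32, 33, 32, 34, 32, 32, 38, 37, 36]
t=6: [40, 40, 39, 38, 39, 39, 39, 41, 39, 37, 36, 37]
t=7: [33, 33, 34, 34, 34, 34, 33, 32, 34, 35, 36, 35]
t=8: [40, 40, 39, 38, 38, 38, 40, 40, 39, 38, 37, 38]
t=9: [33, 33, 34, 34, 35, 35, 33, 33, 34, 35, 35, 35]
t=10: [40, 39, 39, 38, 38, 38, 40, 39, 39, 38, 38, 38]
t=11: [33, 33, 34, 34, 35, 35, 33, 33, 34, 34, 35, 35]
t=12: [40, 39, 39, 38, 38, 38, 40, 39, 39, 38, 38, 38]

Answer: 2
Key observation: The state at step 10, [40, 39, 39, 38, 38, 38, 40, 39, 39, 38, 38, 38], reappears at step 12 — and no state repeats earlier — so the cycle the system enters has period 2.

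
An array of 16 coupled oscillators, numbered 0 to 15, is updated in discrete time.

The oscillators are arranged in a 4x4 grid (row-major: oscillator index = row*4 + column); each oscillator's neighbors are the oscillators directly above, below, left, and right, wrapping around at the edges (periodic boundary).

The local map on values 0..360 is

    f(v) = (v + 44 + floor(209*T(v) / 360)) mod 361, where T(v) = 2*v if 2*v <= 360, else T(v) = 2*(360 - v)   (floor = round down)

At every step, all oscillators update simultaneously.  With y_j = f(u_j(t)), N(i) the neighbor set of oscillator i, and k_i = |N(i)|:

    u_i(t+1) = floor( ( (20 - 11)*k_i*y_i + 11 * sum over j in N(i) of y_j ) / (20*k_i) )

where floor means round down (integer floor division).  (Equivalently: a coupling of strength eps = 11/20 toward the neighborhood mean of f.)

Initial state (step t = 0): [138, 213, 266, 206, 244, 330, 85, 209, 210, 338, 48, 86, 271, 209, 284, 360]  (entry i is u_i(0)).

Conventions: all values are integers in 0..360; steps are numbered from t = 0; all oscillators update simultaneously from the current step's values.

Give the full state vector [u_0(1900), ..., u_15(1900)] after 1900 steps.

Simulating step by step:
t=0: [138, 213, 266, 206, 244, 330, 85, 209, 210, 338, 48, 86, 271, 209, 284, 360]
t=1: [188, 100, 83, 100, 99, 76, 146, 110, 84, 65, 142, 147, 97, 60, 68, 75]
t=2: [173, 209, 247, 224, 223, 239, 307, 246, 196, 214, 258, 146, 206, 199, 216, 189]
t=3: [61, 64, 61, 62, 63, 62, 56, 101, 107, 65, 101, 197, 66, 67, 65, 107]
t=4: [178, 180, 176, 201, 203, 177, 194, 199, 208, 206, 200, 178, 209, 185, 206, 208]
t=5: [67, 68, 66, 67, 67, 67, 67, 68, 67, 67, 67, 67, 67, 69, 67, 67]
t=6: [188, 189, 187, 188, 188, 188, 188, 188, 188, 188, 188, 188, 188, 190, 188, 188]
t=7: [70, 70, 70, 70, 70, 70, 70, 70, 70, 70, 70, 70, 70, 70, 70, 70]
t=8: [195, 195, 195, 195, 195, 195, 195, 195, 195, 195, 195, 195, 195, 195, 195, 195]
t=9: [69, 69, 69, 69, 69, 69, 69, 69, 69, 69, 69, 69, 69, 69, 69, 69]
t=10: [193, 193, 193, 193, 193, 193, 193, 193, 193, 193, 193, 193, 193, 193, 193, 193]
t=11: [69, 69, 69, 69, 69, 69, 69, 69, 69, 69, 69, 69, 69, 69, 69, 69]

Answer: [193, 193, 193, 193, 193, 193, 193, 193, 193, 193, 193, 193, 193, 193, 193, 193]
Key observation: The state at step 9, [69, 69, 69, 69, 69, 69, 69, 69, 69, 69, 69, 69, 69, 69, 69, 69], reappears at step 11: the system is in a cycle of period 2 from step 9 on.  Therefore the state at step 1900 equals the state at step 9 + ((1900 - 9) mod 2) = 10, which is [193, 193, 193, 193, 193, 193, 193, 193, 193, 193, 193, 193, 193, 193, 193, 193].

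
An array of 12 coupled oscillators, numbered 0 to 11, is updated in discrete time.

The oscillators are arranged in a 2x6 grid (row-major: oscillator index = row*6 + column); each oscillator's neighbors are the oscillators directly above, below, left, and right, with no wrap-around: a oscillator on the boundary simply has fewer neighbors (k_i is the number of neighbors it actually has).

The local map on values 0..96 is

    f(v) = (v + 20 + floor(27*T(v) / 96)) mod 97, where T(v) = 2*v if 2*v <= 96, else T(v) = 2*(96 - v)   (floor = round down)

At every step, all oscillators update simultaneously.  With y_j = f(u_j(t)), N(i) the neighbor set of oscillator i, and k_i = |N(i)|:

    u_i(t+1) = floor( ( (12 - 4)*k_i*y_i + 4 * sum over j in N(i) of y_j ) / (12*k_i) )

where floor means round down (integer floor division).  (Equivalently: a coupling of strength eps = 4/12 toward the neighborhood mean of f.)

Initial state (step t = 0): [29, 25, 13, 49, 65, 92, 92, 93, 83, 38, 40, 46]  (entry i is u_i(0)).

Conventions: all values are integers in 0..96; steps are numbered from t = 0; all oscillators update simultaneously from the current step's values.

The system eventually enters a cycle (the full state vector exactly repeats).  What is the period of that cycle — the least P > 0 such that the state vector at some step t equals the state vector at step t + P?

Answer: 3
Key observation: The state at step 25, [28, 35, 47, 17, 9, 5, 28, 35, 45, 16, 9, 5], reappears at step 28 — and no state repeats earlier — so the cycle the system enters has period 3.

Derivation:
t=0: [29, 25, 13, 49, 65, 92, 92, 93, 83, 38, 40, 46]
t=1: [56, 52, 45, 77, 24, 27, 25, 21, 23, 73, 74, 77]
t=2: [26, 79, 77, 23, 47, 52, 48, 58, 53, 13, 14, 18]
t=3: [57, 15, 14, 52, 83, 87, 73, 13, 5, 37, 47, 54]
t=4: [9, 37, 45, 78, 31, 12, 12, 35, 35, 75, 72, 18]
t=5: [41, 73, 78, 25, 51, 44, 43, 70, 68, 16, 19, 39]
t=6: [71, 16, 15, 56, 85, 88, 73, 15, 11, 42, 57, 76]
t=7: [14, 40, 37, 16, 11, 14, 13, 38, 43, 61, 12, 9]
t=8: [47, 76, 75, 43, 38, 39, 46, 75, 75, 20, 33, 35]
t=9: [78, 19, 17, 73, 79, 78, 77, 18, 13, 52, 70, 74]
t=10: [17, 44, 41, 22, 10, 10, 16, 43, 47, 70, 17, 9]
t=11: [52, 82, 82, 50, 38, 34, 52, 83, 81, 26, 39, 36]
t=12: [82, 21, 21, 80, 80, 74, 82, 22, 17, 60, 77, 76]
t=13: [18, 47, 46, 15, 11, 9, 19, 48, 42, 9, 9, 9]
t=14: [55, 88, 85, 46, 37, 34, 56, 88, 81, 40, 34, 34]
t=15: [3, 13, 22, 79, 77, 73, 3, 13, 20, 74, 74, 73]
t=16: [26, 39, 47, 15, 9, 8, 26, 39, 45, 13, 9, 8]
t=17: [63, 79, 85, 47, 34, 32, 63, 78, 83, 45, 34, 32]
t=18: [5, 10, 22, 81, 74, 70, 5, 10, 21, 79, 74, 70]
t=19: [28, 36, 47, 16, 9, 7, 28, 36, 45, 15, 9, 7]
t=20: [65, 76, 85, 48, 34, 30, 65, 76, 83, 47, 34, 30]
t=21: [5, 9, 22, 83, 74, 67, 5, 9, 21, 82, 74, 67]
t=22: [28, 35, 47, 17, 9, 6, 28, 35, 45, 16, 9, 6]
t=23: [64, 74, 85, 49, 34, 29, 64, 74, 83, 48, 34, 29]
t=24: [5, 9, 22, 83, 74, 66, 5, 9, 21, 83, 74, 66]
t=25: [28, 35, 47, 17, 9, 5, 28, 35, 45, 16, 9, 5]
t=26: [64, 74, 85, 49, 34, 28, 64, 74, 83, 48, 34, 28]
t=27: [5, 9, 22, 83, 74, 64, 5, 9, 21, 83, 74, 64]
t=28: [28, 35, 47, 17, 9, 5, 28, 35, 45, 16, 9, 5]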